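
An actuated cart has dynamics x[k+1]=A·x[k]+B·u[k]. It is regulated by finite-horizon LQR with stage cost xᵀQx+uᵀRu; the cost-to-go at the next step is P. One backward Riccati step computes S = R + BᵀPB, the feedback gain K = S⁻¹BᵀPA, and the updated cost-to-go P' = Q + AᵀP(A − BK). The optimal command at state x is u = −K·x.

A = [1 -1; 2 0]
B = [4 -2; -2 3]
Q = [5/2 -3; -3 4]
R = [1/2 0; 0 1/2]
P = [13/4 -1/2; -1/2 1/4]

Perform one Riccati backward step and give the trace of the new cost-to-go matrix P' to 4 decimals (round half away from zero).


BᵀP = [14.0000 -2.5000; -8.0000 1.7500]
S = R + BᵀPB = [1/2 0; 0 1/2] + [61.0000 -35.5000; -35.5000 21.2500] = [61.5000 -35.5000; -35.5000 21.7500]
BᵀPA = [9.0000 -14.0000; -4.5000 8.0000]
K = S⁻¹·BᵀPA = [0.4653 -0.2649; 0.5525 -0.0646]
A−BK = [0.2439 -0.0695; 1.2730 -0.3360]
AᵀP(A−BK) = [0.5489 -0.1563; -0.1563 0.0578]
P' = Q + AᵀP(A−BK) = [3.0489 -3.1563; -3.1563 4.0578]
tr(P') = 7.1066

7.1066


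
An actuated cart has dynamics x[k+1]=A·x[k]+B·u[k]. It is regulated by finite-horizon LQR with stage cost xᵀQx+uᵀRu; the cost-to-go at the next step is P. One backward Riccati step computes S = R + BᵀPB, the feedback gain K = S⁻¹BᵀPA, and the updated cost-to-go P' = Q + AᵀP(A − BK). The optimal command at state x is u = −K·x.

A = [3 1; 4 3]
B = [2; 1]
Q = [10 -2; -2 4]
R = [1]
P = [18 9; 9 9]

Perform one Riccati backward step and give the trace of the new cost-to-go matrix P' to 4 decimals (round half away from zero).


BᵀP = [45.0000 27.0000]
S = R + BᵀPB = [1] + [117.0000] = [118.0000]
BᵀPA = [243.0000 126.0000]
K = S⁻¹·BᵀPA = [2.0593 1.0678]
A−BK = [-1.1186 -1.1356; 1.9407 1.9322]
AᵀP(A−BK) = [21.5847 19.5254; 19.5254 18.4576]
P' = Q + AᵀP(A−BK) = [31.5847 17.5254; 17.5254 22.4576]
tr(P') = 54.0424

54.0424


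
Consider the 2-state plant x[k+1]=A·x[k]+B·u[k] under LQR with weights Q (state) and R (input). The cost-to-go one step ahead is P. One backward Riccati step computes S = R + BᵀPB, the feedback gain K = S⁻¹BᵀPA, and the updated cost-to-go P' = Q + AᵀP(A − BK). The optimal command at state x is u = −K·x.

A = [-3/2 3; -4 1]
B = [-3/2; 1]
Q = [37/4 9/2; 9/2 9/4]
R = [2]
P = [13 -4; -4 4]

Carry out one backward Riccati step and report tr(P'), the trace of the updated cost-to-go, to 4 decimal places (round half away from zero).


BᵀP = [-23.5000 10.0000]
S = R + BᵀPB = [2] + [45.2500] = [47.2500]
BᵀPA = [-4.7500 -60.5000]
K = S⁻¹·BᵀPA = [-0.1005 -1.2804]
A−BK = [-1.6508 1.0794; -3.8995 2.2804]
AᵀP(A−BK) = [44.7725 -26.5820; -26.5820 19.5344]
P' = Q + AᵀP(A−BK) = [54.0225 -22.0820; -22.0820 21.7844]
tr(P') = 75.8069

75.8069


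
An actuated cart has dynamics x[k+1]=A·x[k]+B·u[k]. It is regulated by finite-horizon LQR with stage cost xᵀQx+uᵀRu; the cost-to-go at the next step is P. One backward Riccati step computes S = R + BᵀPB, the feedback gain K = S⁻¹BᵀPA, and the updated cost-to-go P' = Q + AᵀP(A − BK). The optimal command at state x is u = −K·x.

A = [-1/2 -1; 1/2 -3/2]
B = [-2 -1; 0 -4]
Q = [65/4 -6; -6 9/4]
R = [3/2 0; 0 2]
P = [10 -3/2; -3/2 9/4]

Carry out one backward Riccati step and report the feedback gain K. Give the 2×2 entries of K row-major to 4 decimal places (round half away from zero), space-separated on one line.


BᵀP = [-20.0000 3.0000; -4.0000 -7.5000]
S = R + BᵀPB = [3/2 0; 0 2] + [40.0000 8.0000; 8.0000 34.0000] = [41.5000 8.0000; 8.0000 36.0000]
BᵀPA = [11.5000 15.5000; -1.7500 15.2500]
K = S⁻¹·BᵀPA = [0.2993 0.3049; -0.1151 0.3559]
A−BK = [-0.0165 -0.0344; 0.0395 -0.0766]
AᵀP(A−BK) = [0.1691 0.0540; 0.0540 0.4098]
P' = Q + AᵀP(A−BK) = [16.4191 -5.9460; -5.9460 2.6598]
tr(P') = 19.0789

0.2993 0.3049 -0.1151 0.3559


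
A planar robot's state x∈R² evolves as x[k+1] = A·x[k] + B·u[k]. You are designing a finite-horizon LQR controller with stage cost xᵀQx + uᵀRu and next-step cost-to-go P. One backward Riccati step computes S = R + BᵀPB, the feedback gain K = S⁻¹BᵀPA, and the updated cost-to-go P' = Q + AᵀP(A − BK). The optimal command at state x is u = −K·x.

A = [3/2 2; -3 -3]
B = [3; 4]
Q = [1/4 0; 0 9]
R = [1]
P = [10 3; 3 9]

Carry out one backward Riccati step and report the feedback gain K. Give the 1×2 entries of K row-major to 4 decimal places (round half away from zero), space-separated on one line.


BᵀP = [42.0000 45.0000]
S = R + BᵀPB = [1] + [306.0000] = [307.0000]
BᵀPA = [-72.0000 -51.0000]
K = S⁻¹·BᵀPA = [-0.2345 -0.1661]
A−BK = [2.2036 2.4984; -2.0619 -2.3355]
AᵀP(A−BK) = [59.6140 67.5391; 67.5391 76.5277]
P' = Q + AᵀP(A−BK) = [59.8640 67.5391; 67.5391 85.5277]
tr(P') = 145.3917

-0.2345 -0.1661


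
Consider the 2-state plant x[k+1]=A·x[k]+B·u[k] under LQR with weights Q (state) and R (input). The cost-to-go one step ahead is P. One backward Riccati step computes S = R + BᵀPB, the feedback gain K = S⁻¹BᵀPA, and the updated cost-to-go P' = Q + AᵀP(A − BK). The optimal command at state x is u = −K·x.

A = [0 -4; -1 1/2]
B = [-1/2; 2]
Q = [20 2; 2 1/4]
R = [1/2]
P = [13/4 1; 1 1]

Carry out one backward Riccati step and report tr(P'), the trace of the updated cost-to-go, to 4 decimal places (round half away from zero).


BᵀP = [0.3750 1.5000]
S = R + BᵀPB = [1/2] + [2.8125] = [3.3125]
BᵀPA = [-1.5000 -0.7500]
K = S⁻¹·BᵀPA = [-0.4528 -0.2264]
A−BK = [-0.2264 -4.1132; -0.0943 0.9528]
AᵀP(A−BK) = [0.3208 3.1604; 3.1604 48.0802]
P' = Q + AᵀP(A−BK) = [20.3208 5.1604; 5.1604 48.3302]
tr(P') = 68.6509

68.6509


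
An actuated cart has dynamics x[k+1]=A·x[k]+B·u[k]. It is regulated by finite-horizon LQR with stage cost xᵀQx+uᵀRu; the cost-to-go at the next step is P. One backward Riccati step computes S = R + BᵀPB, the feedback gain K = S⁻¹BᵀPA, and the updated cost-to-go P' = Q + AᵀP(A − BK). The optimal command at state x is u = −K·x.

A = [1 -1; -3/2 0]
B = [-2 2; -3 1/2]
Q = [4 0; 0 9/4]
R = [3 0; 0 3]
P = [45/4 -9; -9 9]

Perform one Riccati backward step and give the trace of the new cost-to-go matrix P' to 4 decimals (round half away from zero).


12.5223

BᵀP = [4.5000 -9.0000; 18.0000 -13.5000]
S = R + BᵀPB = [3 0; 0 3] + [18.0000 4.5000; 4.5000 29.2500] = [21.0000 4.5000; 4.5000 32.2500]
BᵀPA = [18.0000 -4.5000; 38.2500 -18.0000]
K = S⁻¹·BᵀPA = [0.6216 -0.0976; 1.0993 -0.5445]
A−BK = [0.0445 -0.1062; -0.1849 -0.0205]
AᵀP(A−BK) = [5.2628 -2.1652; -2.1652 1.0094]
P' = Q + AᵀP(A−BK) = [9.2628 -2.1652; -2.1652 3.2594]
tr(P') = 12.5223


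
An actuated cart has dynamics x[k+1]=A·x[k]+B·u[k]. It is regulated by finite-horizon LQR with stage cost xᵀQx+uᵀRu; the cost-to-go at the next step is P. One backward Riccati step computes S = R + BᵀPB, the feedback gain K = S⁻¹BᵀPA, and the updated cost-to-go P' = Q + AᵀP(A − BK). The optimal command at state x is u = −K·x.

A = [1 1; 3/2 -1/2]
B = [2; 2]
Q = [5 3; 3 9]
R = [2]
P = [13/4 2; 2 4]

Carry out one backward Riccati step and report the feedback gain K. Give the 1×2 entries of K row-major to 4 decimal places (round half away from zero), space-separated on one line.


BᵀP = [10.5000 12.0000]
S = R + BᵀPB = [2] + [45.0000] = [47.0000]
BᵀPA = [28.5000 4.5000]
K = S⁻¹·BᵀPA = [0.6064 0.0957]
A−BK = [-0.2128 0.8085; 0.2872 -0.6915]
AᵀP(A−BK) = [0.9681 -0.4787; -0.4787 1.8191]
P' = Q + AᵀP(A−BK) = [5.9681 2.5213; 2.5213 10.8191]
tr(P') = 16.7872

0.6064 0.0957


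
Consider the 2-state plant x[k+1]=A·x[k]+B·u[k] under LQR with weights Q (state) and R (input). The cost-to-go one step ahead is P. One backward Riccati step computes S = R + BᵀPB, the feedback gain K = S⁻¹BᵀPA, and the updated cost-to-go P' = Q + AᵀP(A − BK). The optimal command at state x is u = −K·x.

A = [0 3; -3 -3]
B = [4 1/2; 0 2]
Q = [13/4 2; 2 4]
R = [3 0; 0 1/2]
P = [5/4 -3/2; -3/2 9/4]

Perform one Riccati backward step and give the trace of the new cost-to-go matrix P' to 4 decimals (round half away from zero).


11.7331

BᵀP = [5.0000 -6.0000; -2.3750 3.7500]
S = R + BᵀPB = [3 0; 0 1/2] + [20.0000 -9.5000; -9.5000 6.3125] = [23.0000 -9.5000; -9.5000 6.8125]
BᵀPA = [18.0000 33.0000; -11.2500 -18.3750]
K = S⁻¹·BᵀPA = [0.2371 0.7563; -1.3208 -1.6425]
A−BK = [-0.2879 0.7959; -0.3584 0.2850]
AᵀP(A−BK) = [1.1239 1.6573; 1.6573 3.3591]
P' = Q + AᵀP(A−BK) = [4.3739 3.6573; 3.6573 7.3591]
tr(P') = 11.7331


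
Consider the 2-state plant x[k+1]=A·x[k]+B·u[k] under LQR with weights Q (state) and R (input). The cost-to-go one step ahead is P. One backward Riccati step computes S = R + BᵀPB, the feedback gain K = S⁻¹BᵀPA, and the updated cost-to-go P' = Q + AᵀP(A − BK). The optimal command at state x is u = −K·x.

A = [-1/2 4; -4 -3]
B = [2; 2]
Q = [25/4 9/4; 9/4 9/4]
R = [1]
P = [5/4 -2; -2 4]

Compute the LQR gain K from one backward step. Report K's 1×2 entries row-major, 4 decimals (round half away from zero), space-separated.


-2.5417 -3.0000

BᵀP = [-1.5000 4.0000]
S = R + BᵀPB = [1] + [5.0000] = [6.0000]
BᵀPA = [-15.2500 -18.0000]
K = S⁻¹·BᵀPA = [-2.5417 -3.0000]
A−BK = [4.5833 10.0000; 1.0833 3.0000]
AᵀP(A−BK) = [17.5521 28.7500; 28.7500 50.0000]
P' = Q + AᵀP(A−BK) = [23.8021 31.0000; 31.0000 52.2500]
tr(P') = 76.0521


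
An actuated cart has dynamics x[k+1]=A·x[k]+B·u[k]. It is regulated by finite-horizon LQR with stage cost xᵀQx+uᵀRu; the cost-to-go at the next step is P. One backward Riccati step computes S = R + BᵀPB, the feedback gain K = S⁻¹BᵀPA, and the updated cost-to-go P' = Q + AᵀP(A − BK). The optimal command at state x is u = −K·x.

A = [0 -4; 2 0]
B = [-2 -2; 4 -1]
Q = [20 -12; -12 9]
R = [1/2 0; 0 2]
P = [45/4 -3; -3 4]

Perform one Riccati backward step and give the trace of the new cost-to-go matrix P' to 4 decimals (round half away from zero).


34.1750

BᵀP = [-34.5000 22.0000; -19.5000 2.0000]
S = R + BᵀPB = [1/2 0; 0 2] + [157.0000 47.0000; 47.0000 37.0000] = [157.5000 47.0000; 47.0000 39.0000]
BᵀPA = [44.0000 138.0000; 4.0000 78.0000]
K = S⁻¹·BᵀPA = [0.3885 0.4363; -0.3656 1.4743]
A−BK = [0.0458 -0.1790; 0.0806 -0.2708]
AᵀP(A−BK) = [0.3702 -1.0922; -1.0922 4.8049]
P' = Q + AᵀP(A−BK) = [20.3702 -13.0922; -13.0922 13.8049]
tr(P') = 34.1750


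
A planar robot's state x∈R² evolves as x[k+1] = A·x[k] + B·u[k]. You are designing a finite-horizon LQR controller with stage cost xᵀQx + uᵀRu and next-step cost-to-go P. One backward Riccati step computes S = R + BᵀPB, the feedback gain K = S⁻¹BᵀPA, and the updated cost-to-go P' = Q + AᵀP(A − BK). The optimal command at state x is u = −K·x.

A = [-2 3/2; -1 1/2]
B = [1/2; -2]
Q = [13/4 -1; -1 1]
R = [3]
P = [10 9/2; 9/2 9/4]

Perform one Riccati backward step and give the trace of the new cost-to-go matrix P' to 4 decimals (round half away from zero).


65.9801

BᵀP = [-4.0000 -2.2500]
S = R + BᵀPB = [3] + [2.5000] = [5.5000]
BᵀPA = [10.2500 -7.1250]
K = S⁻¹·BᵀPA = [1.8636 -1.2955]
A−BK = [-2.9318 2.1477; 2.7273 -2.0909]
AᵀP(A−BK) = [41.1477 -29.0966; -29.0966 20.5824]
P' = Q + AᵀP(A−BK) = [44.3977 -30.0966; -30.0966 21.5824]
tr(P') = 65.9801


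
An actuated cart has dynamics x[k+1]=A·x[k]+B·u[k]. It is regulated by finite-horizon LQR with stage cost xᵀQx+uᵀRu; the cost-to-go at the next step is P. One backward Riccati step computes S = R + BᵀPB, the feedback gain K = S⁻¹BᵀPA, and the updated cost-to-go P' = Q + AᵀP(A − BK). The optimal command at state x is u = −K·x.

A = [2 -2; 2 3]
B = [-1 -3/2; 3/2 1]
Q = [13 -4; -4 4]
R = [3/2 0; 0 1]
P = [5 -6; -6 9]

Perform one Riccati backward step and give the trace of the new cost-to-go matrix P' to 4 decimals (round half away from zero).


24.9042

BᵀP = [-14.0000 19.5000; -13.5000 18.0000]
S = R + BᵀPB = [3/2 0; 0 1] + [43.2500 40.5000; 40.5000 38.2500] = [44.7500 40.5000; 40.5000 39.2500]
BᵀPA = [11.0000 86.5000; 9.0000 81.0000]
K = S⁻¹·BᵀPA = [0.5788 0.9866; -0.3679 1.0457]
A−BK = [2.0269 0.5551; 1.4997 0.4744]
AᵀP(A−BK) = [4.9446 1.7364; 1.7364 2.9597]
P' = Q + AᵀP(A−BK) = [17.9446 -2.2636; -2.2636 6.9597]
tr(P') = 24.9042


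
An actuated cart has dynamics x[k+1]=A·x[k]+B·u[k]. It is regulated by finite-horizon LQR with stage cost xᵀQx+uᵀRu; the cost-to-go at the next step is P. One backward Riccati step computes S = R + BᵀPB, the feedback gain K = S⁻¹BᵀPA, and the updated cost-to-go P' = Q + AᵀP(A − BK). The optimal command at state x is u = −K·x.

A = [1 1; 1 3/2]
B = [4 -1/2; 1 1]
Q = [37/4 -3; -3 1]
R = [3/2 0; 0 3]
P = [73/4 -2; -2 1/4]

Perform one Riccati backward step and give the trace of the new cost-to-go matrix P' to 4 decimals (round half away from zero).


BᵀP = [71.0000 -7.7500; -11.1250 1.2500]
S = R + BᵀPB = [3/2 0; 0 3] + [276.2500 -43.2500; -43.2500 6.8125] = [277.7500 -43.2500; -43.2500 9.8125]
BᵀPA = [63.2500 59.3750; -9.8750 -9.2500]
K = S⁻¹·BᵀPA = [0.2264 0.2135; -0.0084 -0.0014]
A−BK = [0.0901 0.1451; 0.7820 1.2879]
AᵀP(A−BK) = [0.0963 0.1039; 0.1039 0.1198]
P' = Q + AᵀP(A−BK) = [9.3463 -2.8961; -2.8961 1.1198]
tr(P') = 10.4661

10.4661


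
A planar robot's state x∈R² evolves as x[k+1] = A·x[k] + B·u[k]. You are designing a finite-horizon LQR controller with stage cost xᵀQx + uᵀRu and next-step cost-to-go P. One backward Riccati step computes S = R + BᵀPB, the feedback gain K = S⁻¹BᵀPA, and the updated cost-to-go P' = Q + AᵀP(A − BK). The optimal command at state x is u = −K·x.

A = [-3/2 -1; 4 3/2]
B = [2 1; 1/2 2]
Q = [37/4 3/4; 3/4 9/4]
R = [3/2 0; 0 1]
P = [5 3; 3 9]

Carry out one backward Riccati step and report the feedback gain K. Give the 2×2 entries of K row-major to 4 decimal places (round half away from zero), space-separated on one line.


-1.5579 -0.7937 2.1876 0.8573

BᵀP = [11.5000 10.5000; 11.0000 21.0000]
S = R + BᵀPB = [3/2 0; 0 1] + [28.2500 32.5000; 32.5000 53.0000] = [29.7500 32.5000; 32.5000 54.0000]
BᵀPA = [24.7500 4.2500; 67.5000 20.5000]
K = S⁻¹·BᵀPA = [-1.5579 -0.7937; 2.1876 0.8573]
A−BK = [-0.5718 -0.2699; 0.4037 0.1822]
AᵀP(A−BK) = [10.1429 4.5245; 4.5245 2.0479]
P' = Q + AᵀP(A−BK) = [19.3929 5.2745; 5.2745 4.2979]
tr(P') = 23.6908


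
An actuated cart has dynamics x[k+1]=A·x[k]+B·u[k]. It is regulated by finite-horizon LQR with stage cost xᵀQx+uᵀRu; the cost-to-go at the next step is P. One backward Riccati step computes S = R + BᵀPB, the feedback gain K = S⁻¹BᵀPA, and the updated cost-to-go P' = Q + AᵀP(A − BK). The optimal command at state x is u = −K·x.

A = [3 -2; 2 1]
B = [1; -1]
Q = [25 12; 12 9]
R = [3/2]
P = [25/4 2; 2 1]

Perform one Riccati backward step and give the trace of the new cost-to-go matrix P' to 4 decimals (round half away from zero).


78.6053

BᵀP = [4.2500 1.0000]
S = R + BᵀPB = [3/2] + [3.2500] = [4.7500]
BᵀPA = [14.7500 -7.5000]
K = S⁻¹·BᵀPA = [3.1053 -1.5789]
A−BK = [-0.1053 -0.4211; 5.1053 -0.5789]
AᵀP(A−BK) = [38.4474 -14.2105; -14.2105 6.1579]
P' = Q + AᵀP(A−BK) = [63.4474 -2.2105; -2.2105 15.1579]
tr(P') = 78.6053


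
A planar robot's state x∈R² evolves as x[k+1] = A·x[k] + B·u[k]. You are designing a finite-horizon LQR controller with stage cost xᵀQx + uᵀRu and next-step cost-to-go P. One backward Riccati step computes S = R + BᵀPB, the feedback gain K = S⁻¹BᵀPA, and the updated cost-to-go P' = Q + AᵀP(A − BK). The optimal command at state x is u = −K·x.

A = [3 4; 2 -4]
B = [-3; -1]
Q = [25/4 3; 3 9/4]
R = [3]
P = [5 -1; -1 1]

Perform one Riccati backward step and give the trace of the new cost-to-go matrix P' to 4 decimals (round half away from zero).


BᵀP = [-14.0000 2.0000]
S = R + BᵀPB = [3] + [40.0000] = [43.0000]
BᵀPA = [-38.0000 -64.0000]
K = S⁻¹·BᵀPA = [-0.8837 -1.4884]
A−BK = [0.3488 -0.4651; 1.1163 -5.4884]
AᵀP(A−BK) = [3.4186 -0.5581; -0.5581 32.7442]
P' = Q + AᵀP(A−BK) = [9.6686 2.4419; 2.4419 34.9942]
tr(P') = 44.6628

44.6628


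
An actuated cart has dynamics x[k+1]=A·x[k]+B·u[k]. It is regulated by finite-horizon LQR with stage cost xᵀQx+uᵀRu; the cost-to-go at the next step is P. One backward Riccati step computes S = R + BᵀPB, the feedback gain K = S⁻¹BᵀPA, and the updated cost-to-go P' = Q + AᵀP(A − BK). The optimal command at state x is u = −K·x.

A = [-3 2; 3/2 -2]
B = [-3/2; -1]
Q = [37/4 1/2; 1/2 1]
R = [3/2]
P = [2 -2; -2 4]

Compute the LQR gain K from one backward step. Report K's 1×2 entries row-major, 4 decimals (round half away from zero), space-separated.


BᵀP = [-1.0000 -1.0000]
S = R + BᵀPB = [3/2] + [2.5000] = [4.0000]
BᵀPA = [1.5000 0.0000]
K = S⁻¹·BᵀPA = [0.3750 0.0000]
A−BK = [-2.4375 2.0000; 1.8750 -2.0000]
AᵀP(A−BK) = [44.4375 -42.0000; -42.0000 40.0000]
P' = Q + AᵀP(A−BK) = [53.6875 -41.5000; -41.5000 41.0000]
tr(P') = 94.6875

0.3750 0.0000


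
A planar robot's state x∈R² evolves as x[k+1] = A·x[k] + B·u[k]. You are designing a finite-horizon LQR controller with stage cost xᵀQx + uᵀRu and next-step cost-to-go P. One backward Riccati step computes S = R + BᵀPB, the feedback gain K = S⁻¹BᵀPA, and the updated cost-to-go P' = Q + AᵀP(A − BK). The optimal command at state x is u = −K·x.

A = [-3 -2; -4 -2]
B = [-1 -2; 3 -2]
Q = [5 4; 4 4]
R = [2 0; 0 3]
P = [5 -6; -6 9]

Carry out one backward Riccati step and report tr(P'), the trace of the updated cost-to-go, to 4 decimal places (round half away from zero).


BᵀP = [-23.0000 33.0000; 2.0000 -6.0000]
S = R + BᵀPB = [2 0; 0 3] + [122.0000 -20.0000; -20.0000 8.0000] = [124.0000 -20.0000; -20.0000 11.0000]
BᵀPA = [-63.0000 -20.0000; 18.0000 8.0000]
K = S⁻¹·BᵀPA = [-0.3454 -0.0622; 1.0083 0.6141]
A−BK = [-1.3288 -0.8340; -0.9471 -0.5851]
AᵀP(A−BK) = [5.0882 3.0249; 3.0249 1.8423]
P' = Q + AᵀP(A−BK) = [10.0882 7.0249; 7.0249 5.8423]
tr(P') = 15.9305

15.9305


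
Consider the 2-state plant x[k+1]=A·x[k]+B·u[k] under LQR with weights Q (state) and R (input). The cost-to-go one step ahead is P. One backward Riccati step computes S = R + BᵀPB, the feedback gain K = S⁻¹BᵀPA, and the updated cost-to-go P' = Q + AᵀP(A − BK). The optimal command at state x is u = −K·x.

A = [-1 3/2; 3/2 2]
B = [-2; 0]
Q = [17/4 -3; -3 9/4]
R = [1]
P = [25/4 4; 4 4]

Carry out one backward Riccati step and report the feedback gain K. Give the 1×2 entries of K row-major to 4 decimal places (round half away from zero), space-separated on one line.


0.0192 -1.3365

BᵀP = [-12.5000 -8.0000]
S = R + BᵀPB = [1] + [25.0000] = [26.0000]
BᵀPA = [0.5000 -34.7500]
K = S⁻¹·BᵀPA = [0.0192 -1.3365]
A−BK = [-0.9615 -1.1731; 1.5000 2.0000]
AᵀP(A−BK) = [3.2404 4.2933; 4.2933 7.6178]
P' = Q + AᵀP(A−BK) = [7.4904 1.2933; 1.2933 9.8678]
tr(P') = 17.3582


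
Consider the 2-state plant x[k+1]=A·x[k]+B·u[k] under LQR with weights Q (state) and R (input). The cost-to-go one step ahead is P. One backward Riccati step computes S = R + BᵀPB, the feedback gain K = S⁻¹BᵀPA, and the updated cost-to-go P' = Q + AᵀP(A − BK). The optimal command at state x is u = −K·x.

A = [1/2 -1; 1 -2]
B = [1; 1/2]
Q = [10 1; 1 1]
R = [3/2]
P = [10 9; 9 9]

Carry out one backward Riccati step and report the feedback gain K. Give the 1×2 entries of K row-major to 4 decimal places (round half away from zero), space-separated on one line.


0.9121 -1.8242

BᵀP = [14.5000 13.5000]
S = R + BᵀPB = [3/2] + [21.2500] = [22.7500]
BᵀPA = [20.7500 -41.5000]
K = S⁻¹·BᵀPA = [0.9121 -1.8242]
A−BK = [-0.4121 0.8242; 0.5440 -1.0879]
AᵀP(A−BK) = [1.5742 -3.1484; -3.1484 6.2967]
P' = Q + AᵀP(A−BK) = [11.5742 -2.1484; -2.1484 7.2967]
tr(P') = 18.8709


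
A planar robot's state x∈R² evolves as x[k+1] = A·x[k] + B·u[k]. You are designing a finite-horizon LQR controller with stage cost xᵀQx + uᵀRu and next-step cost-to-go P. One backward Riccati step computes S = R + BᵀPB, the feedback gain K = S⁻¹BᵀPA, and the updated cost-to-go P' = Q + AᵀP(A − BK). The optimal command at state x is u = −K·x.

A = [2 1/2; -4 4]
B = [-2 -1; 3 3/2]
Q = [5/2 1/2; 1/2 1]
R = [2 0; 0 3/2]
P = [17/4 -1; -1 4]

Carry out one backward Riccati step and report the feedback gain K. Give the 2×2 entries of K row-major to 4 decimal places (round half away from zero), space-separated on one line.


-0.8910 0.5667 -0.5940 0.3778

BᵀP = [-11.5000 14.0000; -5.7500 7.0000]
S = R + BᵀPB = [2 0; 0 3/2] + [65.0000 32.5000; 32.5000 16.2500] = [67.0000 32.5000; 32.5000 17.7500]
BᵀPA = [-79.0000 50.2500; -39.5000 25.1250]
K = S⁻¹·BᵀPA = [-0.8910 0.5667; -0.5940 0.3778]
A−BK = [-0.3759 2.0113; -0.4361 1.7331]
AᵀP(A−BK) = [3.1504 -6.0545; -6.0545 23.0916]
P' = Q + AᵀP(A−BK) = [5.6504 -5.5545; -5.5545 24.0916]
tr(P') = 29.7420


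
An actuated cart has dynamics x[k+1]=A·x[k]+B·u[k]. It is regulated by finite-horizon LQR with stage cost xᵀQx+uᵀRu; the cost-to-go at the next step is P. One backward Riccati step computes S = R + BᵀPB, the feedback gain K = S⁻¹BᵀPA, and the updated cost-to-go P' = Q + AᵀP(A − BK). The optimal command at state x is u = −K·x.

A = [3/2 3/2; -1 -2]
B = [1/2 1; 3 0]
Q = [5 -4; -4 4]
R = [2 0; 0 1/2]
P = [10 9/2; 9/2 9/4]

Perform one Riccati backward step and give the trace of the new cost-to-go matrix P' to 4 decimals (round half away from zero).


10.6911

BᵀP = [18.5000 9.0000; 10.0000 4.5000]
S = R + BᵀPB = [2 0; 0 1/2] + [36.2500 18.5000; 18.5000 10.0000] = [38.2500 18.5000; 18.5000 10.5000]
BᵀPA = [18.7500 9.7500; 10.5000 6.0000]
K = S⁻¹·BᵀPA = [0.0442 -0.1453; 0.9221 0.8274]
A−BK = [0.5558 0.7453; -1.1326 -1.5642]
AᵀP(A−BK) = [0.7389 0.7863; 0.7863 0.9521]
P' = Q + AᵀP(A−BK) = [5.7389 -3.2137; -3.2137 4.9521]
tr(P') = 10.6911


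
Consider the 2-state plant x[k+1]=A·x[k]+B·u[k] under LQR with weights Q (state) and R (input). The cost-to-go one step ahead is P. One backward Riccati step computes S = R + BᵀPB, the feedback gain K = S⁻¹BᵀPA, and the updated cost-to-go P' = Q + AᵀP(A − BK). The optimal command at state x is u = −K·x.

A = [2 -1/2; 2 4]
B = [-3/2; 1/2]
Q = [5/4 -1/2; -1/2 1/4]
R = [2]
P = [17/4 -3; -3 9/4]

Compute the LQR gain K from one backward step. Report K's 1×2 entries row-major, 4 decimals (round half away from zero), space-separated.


-0.2707 1.5902

BᵀP = [-7.8750 5.6250]
S = R + BᵀPB = [2] + [14.6250] = [16.6250]
BᵀPA = [-4.5000 26.4375]
K = S⁻¹·BᵀPA = [-0.2707 1.5902]
A−BK = [1.5940 1.8853; 2.1353 3.2049]
AᵀP(A−BK) = [0.7820 -0.0940; -0.0940 7.0209]
P' = Q + AᵀP(A−BK) = [2.0320 -0.5940; -0.5940 7.2709]
tr(P') = 9.3029


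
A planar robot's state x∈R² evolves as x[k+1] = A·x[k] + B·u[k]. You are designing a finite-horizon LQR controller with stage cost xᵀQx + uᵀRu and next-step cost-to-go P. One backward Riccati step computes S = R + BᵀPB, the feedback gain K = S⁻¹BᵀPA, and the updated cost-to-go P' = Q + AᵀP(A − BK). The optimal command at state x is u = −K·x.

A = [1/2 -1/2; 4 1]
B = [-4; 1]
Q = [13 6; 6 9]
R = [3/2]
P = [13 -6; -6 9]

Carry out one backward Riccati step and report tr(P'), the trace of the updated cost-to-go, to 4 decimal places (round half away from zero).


BᵀP = [-58.0000 33.0000]
S = R + BᵀPB = [3/2] + [265.0000] = [266.5000]
BᵀPA = [103.0000 62.0000]
K = S⁻¹·BᵀPA = [0.3865 0.2326]
A−BK = [2.0460 0.4306; 3.6135 0.7674]
AᵀP(A−BK) = [83.4414 17.7875; 17.7875 3.8260]
P' = Q + AᵀP(A−BK) = [96.4414 23.7875; 23.7875 12.8260]
tr(P') = 109.2674

109.2674


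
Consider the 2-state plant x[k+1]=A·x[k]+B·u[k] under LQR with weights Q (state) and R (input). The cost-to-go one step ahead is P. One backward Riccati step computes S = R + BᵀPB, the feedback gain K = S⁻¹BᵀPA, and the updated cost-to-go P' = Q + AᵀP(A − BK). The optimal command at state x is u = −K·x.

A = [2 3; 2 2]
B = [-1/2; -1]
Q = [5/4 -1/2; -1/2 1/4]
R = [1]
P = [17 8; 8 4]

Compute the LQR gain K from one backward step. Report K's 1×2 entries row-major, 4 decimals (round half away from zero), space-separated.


BᵀP = [-16.5000 -8.0000]
S = R + BᵀPB = [1] + [16.2500] = [17.2500]
BᵀPA = [-49.0000 -65.5000]
K = S⁻¹·BᵀPA = [-2.8406 -3.7971]
A−BK = [0.5797 1.1014; -0.8406 -1.7971]
AᵀP(A−BK) = [8.8116 11.9420; 11.9420 16.2899]
P' = Q + AᵀP(A−BK) = [10.0616 11.4420; 11.4420 16.5399]
tr(P') = 26.6014

-2.8406 -3.7971


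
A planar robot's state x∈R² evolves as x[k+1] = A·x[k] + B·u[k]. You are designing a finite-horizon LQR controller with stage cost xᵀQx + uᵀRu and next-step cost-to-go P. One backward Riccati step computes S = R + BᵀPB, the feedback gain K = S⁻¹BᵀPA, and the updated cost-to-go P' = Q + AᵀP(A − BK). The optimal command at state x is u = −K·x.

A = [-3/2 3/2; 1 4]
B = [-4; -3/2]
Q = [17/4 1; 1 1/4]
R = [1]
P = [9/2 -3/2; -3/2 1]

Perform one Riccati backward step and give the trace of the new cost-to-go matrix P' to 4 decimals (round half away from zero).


BᵀP = [-15.7500 4.5000]
S = R + BᵀPB = [1] + [56.2500] = [57.2500]
BᵀPA = [28.1250 -5.6250]
K = S⁻¹·BᵀPA = [0.4913 -0.0983]
A−BK = [0.4651 1.1070; 1.7369 3.8526]
AᵀP(A−BK) = [1.8081 3.3884; 3.3884 7.5723]
P' = Q + AᵀP(A−BK) = [6.0581 4.3884; 4.3884 7.8223]
tr(P') = 13.8805

13.8805


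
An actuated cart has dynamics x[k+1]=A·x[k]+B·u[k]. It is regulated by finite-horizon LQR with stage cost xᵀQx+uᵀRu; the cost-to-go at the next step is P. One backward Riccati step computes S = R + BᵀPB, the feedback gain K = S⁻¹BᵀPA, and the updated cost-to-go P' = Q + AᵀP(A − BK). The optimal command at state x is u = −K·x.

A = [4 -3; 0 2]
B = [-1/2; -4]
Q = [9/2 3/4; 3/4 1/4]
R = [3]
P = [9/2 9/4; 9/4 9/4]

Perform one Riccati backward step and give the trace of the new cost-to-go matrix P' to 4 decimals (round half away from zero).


BᵀP = [-11.2500 -10.1250]
S = R + BᵀPB = [3] + [46.1250] = [49.1250]
BᵀPA = [-45.0000 13.5000]
K = S⁻¹·BᵀPA = [-0.9160 0.2748]
A−BK = [3.5420 -2.8626; -3.6641 3.0992]
AᵀP(A−BK) = [30.7786 -23.6336; -23.6336 18.7901]
P' = Q + AᵀP(A−BK) = [35.2786 -22.8836; -22.8836 19.0401]
tr(P') = 54.3187

54.3187


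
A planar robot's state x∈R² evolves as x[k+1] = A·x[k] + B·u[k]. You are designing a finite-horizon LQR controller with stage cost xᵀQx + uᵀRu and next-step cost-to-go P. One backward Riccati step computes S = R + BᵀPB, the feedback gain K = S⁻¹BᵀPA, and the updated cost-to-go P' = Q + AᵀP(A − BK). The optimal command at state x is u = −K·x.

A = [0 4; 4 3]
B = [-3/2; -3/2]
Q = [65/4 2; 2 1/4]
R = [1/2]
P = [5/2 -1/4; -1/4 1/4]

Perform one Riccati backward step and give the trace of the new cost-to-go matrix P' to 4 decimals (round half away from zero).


23.9860

BᵀP = [-3.3750 0.0000]
S = R + BᵀPB = [1/2] + [5.0625] = [5.5625]
BᵀPA = [0.0000 -13.5000]
K = S⁻¹·BᵀPA = [0.0000 -2.4270]
A−BK = [0.0000 0.3596; 4.0000 -0.6404]
AᵀP(A−BK) = [4.0000 -1.0000; -1.0000 3.4860]
P' = Q + AᵀP(A−BK) = [20.2500 1.0000; 1.0000 3.7360]
tr(P') = 23.9860


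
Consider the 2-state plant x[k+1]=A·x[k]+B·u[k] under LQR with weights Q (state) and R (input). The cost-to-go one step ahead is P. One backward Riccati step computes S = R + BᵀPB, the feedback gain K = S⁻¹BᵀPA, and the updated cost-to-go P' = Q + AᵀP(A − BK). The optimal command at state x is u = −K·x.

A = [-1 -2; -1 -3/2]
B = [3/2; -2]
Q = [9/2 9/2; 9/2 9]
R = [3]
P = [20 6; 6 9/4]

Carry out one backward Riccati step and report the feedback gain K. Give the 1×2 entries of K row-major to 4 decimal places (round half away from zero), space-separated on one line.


BᵀP = [18.0000 4.5000]
S = R + BᵀPB = [3] + [18.0000] = [21.0000]
BᵀPA = [-22.5000 -42.7500]
K = S⁻¹·BᵀPA = [-1.0714 -2.0357]
A−BK = [0.6071 1.0536; -3.1429 -5.5714]
AᵀP(A−BK) = [10.1429 18.5714; 18.5714 34.0357]
P' = Q + AᵀP(A−BK) = [14.6429 23.0714; 23.0714 43.0357]
tr(P') = 57.6786

-1.0714 -2.0357


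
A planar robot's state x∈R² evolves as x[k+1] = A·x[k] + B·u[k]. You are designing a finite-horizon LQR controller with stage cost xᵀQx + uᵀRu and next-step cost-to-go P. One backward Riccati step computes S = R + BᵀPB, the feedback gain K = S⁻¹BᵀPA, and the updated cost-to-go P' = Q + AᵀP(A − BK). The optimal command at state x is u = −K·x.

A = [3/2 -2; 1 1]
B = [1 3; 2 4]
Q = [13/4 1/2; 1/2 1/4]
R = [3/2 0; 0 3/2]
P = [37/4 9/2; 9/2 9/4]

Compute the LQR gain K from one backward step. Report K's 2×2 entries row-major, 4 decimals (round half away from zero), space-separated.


BᵀP = [18.2500 9.0000; 45.7500 22.5000]
S = R + BᵀPB = [3/2 0; 0 3/2] + [36.2500 90.7500; 90.7500 227.2500] = [37.7500 90.7500; 90.7500 228.7500]
BᵀPA = [36.3750 -27.5000; 91.1250 -69.0000]
K = S⁻¹·BᵀPA = [0.1280 -0.0722; 0.3476 -0.2730]
A−BK = [0.3293 -1.1088; -0.6463 2.2364]
AᵀP(A−BK) = [0.2332 -0.2470; -0.2470 0.4278]
P' = Q + AᵀP(A−BK) = [3.4832 0.2530; 0.2530 0.6778]
tr(P') = 4.1610

0.1280 -0.0722 0.3476 -0.2730


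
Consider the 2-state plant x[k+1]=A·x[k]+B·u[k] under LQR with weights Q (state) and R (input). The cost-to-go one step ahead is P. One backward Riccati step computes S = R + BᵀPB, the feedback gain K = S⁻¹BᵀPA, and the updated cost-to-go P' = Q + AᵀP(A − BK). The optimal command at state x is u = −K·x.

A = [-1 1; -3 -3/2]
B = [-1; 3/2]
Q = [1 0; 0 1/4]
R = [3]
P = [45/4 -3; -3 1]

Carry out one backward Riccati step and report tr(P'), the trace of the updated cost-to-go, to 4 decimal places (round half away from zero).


5.9485

BᵀP = [-15.7500 4.5000]
S = R + BᵀPB = [3] + [22.5000] = [25.5000]
BᵀPA = [2.2500 -22.5000]
K = S⁻¹·BᵀPA = [0.0882 -0.8824]
A−BK = [-0.9118 0.1176; -3.1324 -0.1765]
AᵀP(A−BK) = [2.0515 -0.2647; -0.2647 2.6471]
P' = Q + AᵀP(A−BK) = [3.0515 -0.2647; -0.2647 2.8971]
tr(P') = 5.9485


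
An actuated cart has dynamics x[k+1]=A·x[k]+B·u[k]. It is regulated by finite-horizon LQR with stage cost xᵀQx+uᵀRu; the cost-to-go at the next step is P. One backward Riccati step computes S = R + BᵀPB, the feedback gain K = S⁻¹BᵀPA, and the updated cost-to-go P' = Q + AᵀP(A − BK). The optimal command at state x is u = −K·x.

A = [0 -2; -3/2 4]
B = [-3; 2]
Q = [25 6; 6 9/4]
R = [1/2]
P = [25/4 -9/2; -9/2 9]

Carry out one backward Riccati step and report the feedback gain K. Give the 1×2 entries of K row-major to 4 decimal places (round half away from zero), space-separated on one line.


-0.3220 1.2368

BᵀP = [-27.7500 31.5000]
S = R + BᵀPB = [1/2] + [146.2500] = [146.7500]
BᵀPA = [-47.2500 181.5000]
K = S⁻¹·BᵀPA = [-0.3220 1.2368]
A−BK = [-0.9659 1.7104; -0.8560 1.5264]
AᵀP(A−BK) = [5.0366 -9.0613; -9.0613 16.5213]
P' = Q + AᵀP(A−BK) = [30.0366 -3.0613; -3.0613 18.7713]
tr(P') = 48.8079


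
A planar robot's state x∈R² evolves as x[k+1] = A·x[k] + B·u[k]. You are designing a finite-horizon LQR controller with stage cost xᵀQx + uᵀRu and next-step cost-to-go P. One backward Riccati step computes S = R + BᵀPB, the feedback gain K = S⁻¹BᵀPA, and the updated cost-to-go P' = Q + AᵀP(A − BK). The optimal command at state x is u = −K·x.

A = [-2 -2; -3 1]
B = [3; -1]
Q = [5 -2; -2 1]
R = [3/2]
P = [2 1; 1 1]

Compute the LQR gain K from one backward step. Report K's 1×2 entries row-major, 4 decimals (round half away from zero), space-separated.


-1.1034 -0.5517

BᵀP = [5.0000 2.0000]
S = R + BᵀPB = [3/2] + [13.0000] = [14.5000]
BᵀPA = [-16.0000 -8.0000]
K = S⁻¹·BᵀPA = [-1.1034 -0.5517]
A−BK = [1.3103 -0.3448; -4.1034 0.4483]
AᵀP(A−BK) = [11.3448 0.1724; 0.1724 0.5862]
P' = Q + AᵀP(A−BK) = [16.3448 -1.8276; -1.8276 1.5862]
tr(P') = 17.9310


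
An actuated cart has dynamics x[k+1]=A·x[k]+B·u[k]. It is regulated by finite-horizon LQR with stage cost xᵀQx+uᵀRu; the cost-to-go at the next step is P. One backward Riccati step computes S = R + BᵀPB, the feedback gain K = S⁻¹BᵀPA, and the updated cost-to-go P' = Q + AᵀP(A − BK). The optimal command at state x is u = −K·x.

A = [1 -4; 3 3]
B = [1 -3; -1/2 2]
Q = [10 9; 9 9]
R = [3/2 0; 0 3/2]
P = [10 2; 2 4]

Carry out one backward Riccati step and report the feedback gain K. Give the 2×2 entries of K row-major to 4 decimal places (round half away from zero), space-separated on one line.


BᵀP = [9.0000 0.0000; -26.0000 2.0000]
S = R + BᵀPB = [3/2 0; 0 3/2] + [9.0000 -27.0000; -27.0000 82.0000] = [10.5000 -27.0000; -27.0000 83.5000]
BᵀPA = [9.0000 -36.0000; -20.0000 110.0000]
K = S⁻¹·BᵀPA = [1.4315 -0.2437; 0.2234 1.2386]
A−BK = [0.2386 -0.0406; 3.2690 0.4010]
AᵀP(A−BK) = [49.5838 4.9645; 4.9645 2.9848]
P' = Q + AᵀP(A−BK) = [59.5838 13.9645; 13.9645 11.9848]
tr(P') = 71.5685

1.4315 -0.2437 0.2234 1.2386


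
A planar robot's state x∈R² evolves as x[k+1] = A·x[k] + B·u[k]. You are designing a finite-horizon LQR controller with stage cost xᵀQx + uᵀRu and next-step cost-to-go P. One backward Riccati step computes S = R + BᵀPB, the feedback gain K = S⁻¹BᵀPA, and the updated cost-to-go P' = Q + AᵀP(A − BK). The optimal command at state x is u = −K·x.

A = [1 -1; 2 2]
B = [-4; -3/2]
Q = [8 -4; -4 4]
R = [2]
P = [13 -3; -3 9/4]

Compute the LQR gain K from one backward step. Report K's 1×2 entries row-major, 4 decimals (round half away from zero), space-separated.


-0.1689 0.3616

BᵀP = [-47.5000 8.6250]
S = R + BᵀPB = [2] + [177.0625] = [179.0625]
BᵀPA = [-30.2500 64.7500]
K = S⁻¹·BᵀPA = [-0.1689 0.3616]
A−BK = [0.3243 0.4464; 1.7466 2.5424]
AᵀP(A−BK) = [4.8897 6.9386; 6.9386 10.5860]
P' = Q + AᵀP(A−BK) = [12.8897 2.9386; 2.9386 14.5860]
tr(P') = 27.4757


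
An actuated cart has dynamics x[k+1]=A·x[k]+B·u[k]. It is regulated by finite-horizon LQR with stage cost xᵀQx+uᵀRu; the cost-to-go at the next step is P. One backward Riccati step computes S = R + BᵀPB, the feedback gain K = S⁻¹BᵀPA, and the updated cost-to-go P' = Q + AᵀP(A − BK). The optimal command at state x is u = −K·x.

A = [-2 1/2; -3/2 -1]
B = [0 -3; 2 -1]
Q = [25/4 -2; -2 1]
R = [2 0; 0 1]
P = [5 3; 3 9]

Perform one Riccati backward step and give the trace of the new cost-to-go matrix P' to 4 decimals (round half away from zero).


BᵀP = [6.0000 18.0000; -18.0000 -18.0000]
S = R + BᵀPB = [2 0; 0 1] + [36.0000 -36.0000; -36.0000 72.0000] = [38.0000 -36.0000; -36.0000 73.0000]
BᵀPA = [-39.0000 -15.0000; 63.0000 9.0000]
K = S⁻¹·BᵀPA = [-0.3917 -0.5217; 0.6698 -0.1340]
A−BK = [0.0095 0.0981; -0.0467 -0.0907]
AᵀP(A−BK) = [0.7730 0.3454; 0.3454 0.6309]
P' = Q + AᵀP(A−BK) = [7.0230 -1.6546; -1.6546 1.6309]
tr(P') = 8.6539

8.6539


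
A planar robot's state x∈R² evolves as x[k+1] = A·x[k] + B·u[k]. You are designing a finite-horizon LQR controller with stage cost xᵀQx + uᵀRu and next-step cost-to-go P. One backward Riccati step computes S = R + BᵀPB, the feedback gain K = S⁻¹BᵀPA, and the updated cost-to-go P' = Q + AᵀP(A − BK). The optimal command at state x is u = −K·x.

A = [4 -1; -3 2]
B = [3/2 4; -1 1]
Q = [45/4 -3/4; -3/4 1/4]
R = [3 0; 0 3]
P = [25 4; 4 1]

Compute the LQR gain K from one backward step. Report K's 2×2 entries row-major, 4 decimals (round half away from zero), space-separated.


BᵀP = [33.5000 5.0000; 104.0000 17.0000]
S = R + BᵀPB = [3 0; 0 3] + [45.2500 139.0000; 139.0000 433.0000] = [48.2500 139.0000; 139.0000 436.0000]
BᵀPA = [119.0000 -23.5000; 365.0000 -70.0000]
K = S⁻¹·BᵀPA = [0.6696 -0.3007; 0.6237 -0.0647]
A−BK = [0.5009 -0.2902; -2.9541 1.7640]
AᵀP(A−BK) = [5.6735 -2.6066; -2.6066 1.4056]
P' = Q + AᵀP(A−BK) = [16.9235 -3.3566; -3.3566 1.6556]
tr(P') = 18.5791

0.6696 -0.3007 0.6237 -0.0647


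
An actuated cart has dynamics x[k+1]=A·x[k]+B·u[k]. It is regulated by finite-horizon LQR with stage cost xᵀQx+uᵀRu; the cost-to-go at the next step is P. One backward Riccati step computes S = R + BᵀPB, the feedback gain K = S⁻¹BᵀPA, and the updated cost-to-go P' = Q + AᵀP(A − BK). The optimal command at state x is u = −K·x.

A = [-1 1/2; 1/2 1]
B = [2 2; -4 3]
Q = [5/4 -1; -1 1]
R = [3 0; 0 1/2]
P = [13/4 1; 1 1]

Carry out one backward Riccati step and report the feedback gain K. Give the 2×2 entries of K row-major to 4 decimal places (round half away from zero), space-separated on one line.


-0.2319 -0.0293 -0.2096 0.2818

BᵀP = [2.5000 -2.0000; 9.5000 5.0000]
S = R + BᵀPB = [3 0; 0 1/2] + [13.0000 -1.0000; -1.0000 34.0000] = [16.0000 -1.0000; -1.0000 34.5000]
BᵀPA = [-3.5000 -0.7500; -7.0000 9.7500]
K = S⁻¹·BᵀPA = [-0.2319 -0.0293; -0.2096 0.2818]
A−BK = [-0.1171 -0.0050; 0.2015 0.0377]
AᵀP(A−BK) = [0.2212 -0.0051; -0.0051 0.0434]
P' = Q + AᵀP(A−BK) = [1.4712 -1.0051; -1.0051 1.0434]
tr(P') = 2.5146


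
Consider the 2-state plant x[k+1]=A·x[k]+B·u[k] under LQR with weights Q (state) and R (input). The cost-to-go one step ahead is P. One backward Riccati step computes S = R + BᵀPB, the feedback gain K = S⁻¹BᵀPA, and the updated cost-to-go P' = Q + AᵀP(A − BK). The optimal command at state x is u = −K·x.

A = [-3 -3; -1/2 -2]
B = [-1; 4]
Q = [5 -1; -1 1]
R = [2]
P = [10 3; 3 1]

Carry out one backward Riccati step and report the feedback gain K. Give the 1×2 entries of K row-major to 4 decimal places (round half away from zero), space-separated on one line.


BᵀP = [2.0000 1.0000]
S = R + BᵀPB = [2] + [2.0000] = [4.0000]
BᵀPA = [-6.5000 -8.0000]
K = S⁻¹·BᵀPA = [-1.6250 -2.0000]
A−BK = [-4.6250 -5.0000; 6.0000 6.0000]
AᵀP(A−BK) = [88.6875 100.5000; 100.5000 114.0000]
P' = Q + AᵀP(A−BK) = [93.6875 99.5000; 99.5000 115.0000]
tr(P') = 208.6875

-1.6250 -2.0000


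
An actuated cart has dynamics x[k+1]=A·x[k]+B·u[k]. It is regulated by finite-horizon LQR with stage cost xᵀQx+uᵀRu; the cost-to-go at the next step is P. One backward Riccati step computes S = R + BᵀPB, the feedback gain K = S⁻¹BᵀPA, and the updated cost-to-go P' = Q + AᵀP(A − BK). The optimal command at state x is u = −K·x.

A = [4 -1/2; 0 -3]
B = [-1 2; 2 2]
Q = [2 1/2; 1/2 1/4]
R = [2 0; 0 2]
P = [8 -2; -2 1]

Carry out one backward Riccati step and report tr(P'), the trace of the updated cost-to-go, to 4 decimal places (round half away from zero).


BᵀP = [-12.0000 4.0000; 12.0000 -2.0000]
S = R + BᵀPB = [2 0; 0 2] + [20.0000 -16.0000; -16.0000 20.0000] = [22.0000 -16.0000; -16.0000 22.0000]
BᵀPA = [-48.0000 -6.0000; 48.0000 0.0000]
K = S⁻¹·BᵀPA = [-1.2632 -0.5789; 1.2632 -0.4211]
A−BK = [0.2105 -0.2368; 0.0000 -1.0000]
AᵀP(A−BK) = [6.7368 0.4211; 0.4211 1.5263]
P' = Q + AᵀP(A−BK) = [8.7368 0.9211; 0.9211 1.7763]
tr(P') = 10.5132

10.5132


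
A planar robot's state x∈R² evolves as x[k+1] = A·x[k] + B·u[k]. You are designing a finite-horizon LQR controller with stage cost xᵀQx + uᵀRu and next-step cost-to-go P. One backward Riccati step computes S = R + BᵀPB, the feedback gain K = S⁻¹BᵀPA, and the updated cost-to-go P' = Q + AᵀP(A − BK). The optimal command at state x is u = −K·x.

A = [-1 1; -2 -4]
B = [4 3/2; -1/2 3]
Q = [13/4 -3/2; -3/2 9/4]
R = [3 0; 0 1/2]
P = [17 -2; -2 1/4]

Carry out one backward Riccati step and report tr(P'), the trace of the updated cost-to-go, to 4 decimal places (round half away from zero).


6.1821

BᵀP = [69.0000 -8.1250; 19.5000 -2.2500]
S = R + BᵀPB = [3 0; 0 1/2] + [280.0625 79.1250; 79.1250 22.5000] = [283.0625 79.1250; 79.1250 23.0000]
BᵀPA = [-52.7500 101.5000; -15.0000 28.5000]
K = S⁻¹·BᵀPA = [-0.1056 0.3182; -0.2888 0.1446]
A−BK = [-0.1443 -0.4895; -1.1866 -4.2746]
AᵀP(A−BK) = [0.0963 -0.0482; -0.0482 0.5859]
P' = Q + AᵀP(A−BK) = [3.3463 -1.5482; -1.5482 2.8359]
tr(P') = 6.1821


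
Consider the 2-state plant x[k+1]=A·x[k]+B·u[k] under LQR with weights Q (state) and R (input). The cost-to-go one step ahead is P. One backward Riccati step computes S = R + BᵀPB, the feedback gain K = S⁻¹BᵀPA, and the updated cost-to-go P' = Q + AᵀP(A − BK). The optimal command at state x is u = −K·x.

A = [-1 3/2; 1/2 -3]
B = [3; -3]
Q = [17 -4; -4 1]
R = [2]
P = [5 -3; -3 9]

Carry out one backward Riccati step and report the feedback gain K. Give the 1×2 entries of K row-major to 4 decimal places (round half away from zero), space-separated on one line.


BᵀP = [24.0000 -36.0000]
S = R + BᵀPB = [2] + [180.0000] = [182.0000]
BᵀPA = [-42.0000 144.0000]
K = S⁻¹·BᵀPA = [-0.2308 0.7912]
A−BK = [-0.3077 -0.8736; -0.1923 -0.6264]
AᵀP(A−BK) = [0.5577 0.9808; 0.9808 5.3159]
P' = Q + AᵀP(A−BK) = [17.5577 -3.0192; -3.0192 6.3159]
tr(P') = 23.8736

-0.2308 0.7912
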